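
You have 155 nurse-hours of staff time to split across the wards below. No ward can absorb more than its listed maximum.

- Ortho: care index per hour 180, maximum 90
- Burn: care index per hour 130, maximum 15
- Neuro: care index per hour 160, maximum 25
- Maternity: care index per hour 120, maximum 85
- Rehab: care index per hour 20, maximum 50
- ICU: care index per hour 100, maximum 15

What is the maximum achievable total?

Rank by care index per hour: Ortho 180 > Neuro 160 > Burn 130 > Maternity 120 > ICU 100 > Rehab 20.
Ortho: +90 to 90 (cap) ; 65 left.
Neuro: +25 to 25 (cap) ; 40 left.
Give Burn 15 to hit its cap of 15 ; 25 left.
Maternity: +25 (room for 85) → 25. Pool exhausted.
Total = 180×90 + 130×15 + 160×25 + 120×25 = 25150.

25150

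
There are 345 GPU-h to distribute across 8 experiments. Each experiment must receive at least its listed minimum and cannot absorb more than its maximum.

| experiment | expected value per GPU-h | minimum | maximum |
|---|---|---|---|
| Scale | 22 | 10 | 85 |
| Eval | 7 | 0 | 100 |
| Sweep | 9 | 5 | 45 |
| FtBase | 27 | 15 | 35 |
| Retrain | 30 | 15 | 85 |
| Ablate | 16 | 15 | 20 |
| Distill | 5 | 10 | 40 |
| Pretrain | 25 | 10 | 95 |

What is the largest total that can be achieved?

Meeting every minimum uses 10+0+5+15+15+15+10+10 = 80 GPU-h, leaving 265.
Order the experiments by expected value per GPU-h: Retrain 30 > FtBase 27 > Pretrain 25 > Scale 22 > Ablate 16 > Sweep 9 > Eval 7 > Distill 5.
Retrain takes 70 more to reach its cap of 85 — 195 left.
Give FtBase 20 more to hit its cap of 35 — 175 left.
Give Pretrain 85 more to hit its cap of 95 — 90 left.
Give Scale 75 more to hit its cap of 85 — 15 left.
Ablate takes 5 more to reach its cap of 20 — 10 left.
Only 10 left; Sweep takes them to reach 15.
Total = 22×85 + 9×15 + 27×35 + 30×85 + 16×20 + 5×10 + 25×95 = 8245.

8245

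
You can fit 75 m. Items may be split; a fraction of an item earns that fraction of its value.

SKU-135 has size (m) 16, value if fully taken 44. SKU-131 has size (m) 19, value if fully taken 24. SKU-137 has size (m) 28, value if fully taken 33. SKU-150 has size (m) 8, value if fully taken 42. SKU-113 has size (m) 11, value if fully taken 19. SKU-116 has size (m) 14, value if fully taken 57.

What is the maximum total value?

Rank by value-to-size ratio: SKU-150 42/8≈5.25, SKU-116 57/14≈4.07, SKU-135 44/16≈2.75, SKU-113 19/11≈1.73, SKU-131 24/19≈1.26, SKU-137 33/28≈1.18.
Take all of SKU-150 (8 m, value 42) → 67 m left.
SKU-116: take in full, 14 m for value 57 → 53 left.
All 16 m of SKU-135 fit (value 44) → 37 remain.
SKU-113: take in full, 11 m for value 19 → 26 left.
SKU-131: take in full, 19 m for value 24 → 7 left.
7 m left: a 7/28 share of SKU-137 gives 33×7/28 = 8.25.
Total value = 194.25.

194.25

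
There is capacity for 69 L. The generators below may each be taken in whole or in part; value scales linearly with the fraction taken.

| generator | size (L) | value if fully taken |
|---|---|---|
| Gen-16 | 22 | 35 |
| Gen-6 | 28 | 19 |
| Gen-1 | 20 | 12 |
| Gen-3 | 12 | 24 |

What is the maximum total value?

82.2

Sort by value density: Gen-3 24/12≈2, Gen-16 35/22≈1.59, Gen-6 19/28≈0.679, Gen-1 12/20≈0.6.
All 12 L of Gen-3 fit (value 24) → 57 remain.
All 22 L of Gen-16 fit (value 35) → 35 remain.
Take all of Gen-6 (28 L, value 19) → 7 L left.
7 L left: a 7/20 share of Gen-1 gives 12×7/20 = 4.2.
Total value = 82.2.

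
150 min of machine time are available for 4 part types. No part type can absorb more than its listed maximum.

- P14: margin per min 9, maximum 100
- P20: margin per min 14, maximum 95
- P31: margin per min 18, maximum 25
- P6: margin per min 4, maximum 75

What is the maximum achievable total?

2050

Order the part types by margin per min: P31 18 > P20 14 > P14 9 > P6 4.
Give P31 25 to hit its cap of 25 ; 125 left.
Give P20 95 to hit its cap of 95 ; 30 left.
Only 30 left; P14 takes them to reach 30.
Total = 9×30 + 14×95 + 18×25 = 2050.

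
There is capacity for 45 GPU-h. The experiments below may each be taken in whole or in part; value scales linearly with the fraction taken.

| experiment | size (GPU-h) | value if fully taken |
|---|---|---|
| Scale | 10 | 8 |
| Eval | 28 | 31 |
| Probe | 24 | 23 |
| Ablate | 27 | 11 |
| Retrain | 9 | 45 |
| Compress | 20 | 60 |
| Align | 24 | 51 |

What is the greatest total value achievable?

Rank by value-to-size ratio: Retrain 45/9≈5, Compress 60/20≈3, Align 51/24≈2.12, Eval 31/28≈1.11, Probe 23/24≈0.958, Scale 8/10≈0.8, Ablate 11/27≈0.407.
All 9 GPU-h of Retrain fit (value 45) — 36 remain.
Compress: take in full, 20 GPU-h for value 60 — 16 left.
16 GPU-h left: a 16/24 share of Align gives 51×16/24 = 34.
Total value = 139.

139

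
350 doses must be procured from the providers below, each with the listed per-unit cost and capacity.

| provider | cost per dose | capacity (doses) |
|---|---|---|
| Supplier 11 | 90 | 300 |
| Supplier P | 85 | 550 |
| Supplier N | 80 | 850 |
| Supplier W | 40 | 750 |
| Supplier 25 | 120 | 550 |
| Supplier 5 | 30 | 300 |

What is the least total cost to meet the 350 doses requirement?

Fill from the cheapest provider first.
Take 300 from Supplier 5 at 30 ; need 50 more.
Supplier W at 40: take 50 of its 750 ; requirement met.
Supplier N, Supplier P, Supplier 11, Supplier 25: unused.
Cost = 300×30 + 50×40 = 11000.

11000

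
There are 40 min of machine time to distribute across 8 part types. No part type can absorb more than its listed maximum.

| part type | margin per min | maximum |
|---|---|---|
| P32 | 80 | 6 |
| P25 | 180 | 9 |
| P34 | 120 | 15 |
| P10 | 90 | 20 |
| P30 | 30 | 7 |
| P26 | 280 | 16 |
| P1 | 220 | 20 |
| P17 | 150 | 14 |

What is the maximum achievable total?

Order the part types by margin per min: P26 280 > P1 220 > P25 180 > P17 150 > P34 120 > P10 90 > P32 80 > P30 30.
Give P26 16 to hit its cap of 16 — 24 left.
Give P1 20 to hit its cap of 20 — 4 left.
P25 has room for 9 but only 4 remain, so it gets 4.
Total = 180×4 + 280×16 + 220×20 = 9600.

9600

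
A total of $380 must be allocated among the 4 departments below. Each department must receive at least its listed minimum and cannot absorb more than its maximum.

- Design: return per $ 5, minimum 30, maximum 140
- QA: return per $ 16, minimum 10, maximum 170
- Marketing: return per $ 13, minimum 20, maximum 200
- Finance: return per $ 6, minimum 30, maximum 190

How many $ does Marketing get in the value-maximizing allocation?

150

Meeting every minimum uses 30+10+20+30 = 90 $, leaving 290.
Highest return per $ first: QA 16 > Marketing 13 > Finance 6 > Design 5.
QA takes 160 more to reach its cap of 170 ; 130 left.
Marketing: +130 (room for 180) → 150. Pool exhausted.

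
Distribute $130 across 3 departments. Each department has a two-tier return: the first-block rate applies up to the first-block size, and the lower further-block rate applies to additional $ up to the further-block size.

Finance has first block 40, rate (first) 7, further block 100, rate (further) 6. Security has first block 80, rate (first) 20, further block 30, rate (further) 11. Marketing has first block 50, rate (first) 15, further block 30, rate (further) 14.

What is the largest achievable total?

2350

Order all 6 blocks by rate: Security/tier1 20 > Marketing/tier1 15 > Marketing/tier2 14 > Security/tier2 11 > Finance/tier1 7 > Finance/tier2 6.
Fill Security tier1 block (80 at 20) ; 50 left.
Marketing tier1 at 15: fill all 50 ; 0 left.
Total = 20×80 + 15×50 = 2350.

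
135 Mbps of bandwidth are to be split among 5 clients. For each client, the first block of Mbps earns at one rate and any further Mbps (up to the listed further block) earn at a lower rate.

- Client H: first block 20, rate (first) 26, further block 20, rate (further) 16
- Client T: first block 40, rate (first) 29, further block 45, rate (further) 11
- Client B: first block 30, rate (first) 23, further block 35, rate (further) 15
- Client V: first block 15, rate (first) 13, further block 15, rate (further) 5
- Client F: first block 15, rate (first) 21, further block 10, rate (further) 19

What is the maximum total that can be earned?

3195

Order all 10 blocks by rate: Client T/T1 29 > Client H/T1 26 > Client B/T1 23 > Client F/T1 21 > Client F/T2 19 > Client H/T2 16 > Client B/T2 15 > Client V/T1 13 > Client T/T2 11 > Client V/T2 5.
Client T T1 at 29: fill all 40 ; 95 left.
Client H/T1 (26): +20 ; 75 left.
Fill Client B T1 block (30 at 23) ; 45 left.
Client F/T1 (21): +15 ; 30 left.
Client F T2 at 19: fill all 10 ; 20 left.
Client H T2 at 16: fill all 20 ; 0 left.
Total = 29×40 + 26×20 + 23×30 + 21×15 + 19×10 + 16×20 = 3195.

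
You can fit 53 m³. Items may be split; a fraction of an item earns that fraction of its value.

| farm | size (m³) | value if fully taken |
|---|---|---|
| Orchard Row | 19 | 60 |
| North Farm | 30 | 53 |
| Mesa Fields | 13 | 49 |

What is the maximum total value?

146.1

Rank by value-to-size ratio: Mesa Fields 49/13≈3.77, Orchard Row 60/19≈3.16, North Farm 53/30≈1.77.
Mesa Fields: take in full, 13 m³ for value 49 ; 40 left.
All 19 m³ of Orchard Row fit (value 60) ; 21 remain.
Only 21 m³ remain; take 21/30 of North Farm for value 53×21/30 = 37.1.
Total value = 146.1.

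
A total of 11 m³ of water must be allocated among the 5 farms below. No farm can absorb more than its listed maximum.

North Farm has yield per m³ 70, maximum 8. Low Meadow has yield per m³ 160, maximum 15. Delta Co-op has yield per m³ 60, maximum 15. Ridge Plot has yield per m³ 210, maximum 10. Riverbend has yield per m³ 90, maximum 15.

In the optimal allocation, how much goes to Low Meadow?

Order the farms by yield per m³: Ridge Plot 210 > Low Meadow 160 > Riverbend 90 > North Farm 70 > Delta Co-op 60.
Ridge Plot takes 10 to reach its cap of 10 ; 1 left.
Only 1 left; Low Meadow takes them to reach 1.

1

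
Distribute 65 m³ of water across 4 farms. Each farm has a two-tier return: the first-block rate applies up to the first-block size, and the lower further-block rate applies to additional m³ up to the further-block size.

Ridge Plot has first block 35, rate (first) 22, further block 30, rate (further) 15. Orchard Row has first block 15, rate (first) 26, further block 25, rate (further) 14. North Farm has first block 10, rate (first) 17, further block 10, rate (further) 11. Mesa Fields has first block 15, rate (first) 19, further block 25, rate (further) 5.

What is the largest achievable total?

1445

Rank every tier by rate: Orchard Row/T1 26 > Ridge Plot/T1 22 > Mesa Fields/T1 19 > North Farm/T1 17 > Ridge Plot/T2 15 > Orchard Row/T2 14 > North Farm/T2 11 > Mesa Fields/T2 5.
Orchard Row/T1 (26): +15 — 50 left.
Ridge Plot T1 at 22: fill all 35 — 15 left.
Mesa Fields/T1 (19): +15 — 0 left.
Total = 26×15 + 22×35 + 19×15 = 1445.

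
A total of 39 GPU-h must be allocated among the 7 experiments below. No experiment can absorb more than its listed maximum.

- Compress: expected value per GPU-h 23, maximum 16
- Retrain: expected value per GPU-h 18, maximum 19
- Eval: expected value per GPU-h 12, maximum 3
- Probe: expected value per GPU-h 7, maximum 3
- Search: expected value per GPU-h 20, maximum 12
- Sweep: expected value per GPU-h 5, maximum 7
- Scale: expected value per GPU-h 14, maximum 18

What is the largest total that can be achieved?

806

Highest expected value per GPU-h first: Compress 23 > Search 20 > Retrain 18 > Scale 14 > Eval 12 > Probe 7 > Sweep 5.
Compress takes 16 to reach its cap of 16 → 23 left.
Search takes 12 to reach its cap of 12 → 11 left.
Retrain: +11 (room for 19) → 11. Pool exhausted.
Total = 23×16 + 18×11 + 20×12 = 806.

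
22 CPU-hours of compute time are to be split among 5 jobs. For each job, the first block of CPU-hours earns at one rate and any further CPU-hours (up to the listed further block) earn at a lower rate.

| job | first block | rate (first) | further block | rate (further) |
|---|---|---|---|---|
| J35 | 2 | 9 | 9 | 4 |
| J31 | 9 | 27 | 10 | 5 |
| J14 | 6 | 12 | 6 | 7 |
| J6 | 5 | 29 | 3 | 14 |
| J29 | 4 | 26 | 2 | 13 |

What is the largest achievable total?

Order all 10 blocks by rate: J6/T1 29 > J31/T1 27 > J29/T1 26 > J6/T2 14 > J29/T2 13 > J14/T1 12 > J35/T1 9 > J14/T2 7 > J31/T2 5 > J35/T2 4.
J6/T1 (29): +5 ; 17 left.
Fill J31 T1 block (9 at 27) ; 8 left.
J29/T1 (26): +4 ; 4 left.
Fill J6 T2 block (3 at 14) ; 1 left.
J29/T2: +1 of 2 at 13; pool empty.
Total = 29×5 + 27×9 + 26×4 + 14×3 + 13×1 = 547.

547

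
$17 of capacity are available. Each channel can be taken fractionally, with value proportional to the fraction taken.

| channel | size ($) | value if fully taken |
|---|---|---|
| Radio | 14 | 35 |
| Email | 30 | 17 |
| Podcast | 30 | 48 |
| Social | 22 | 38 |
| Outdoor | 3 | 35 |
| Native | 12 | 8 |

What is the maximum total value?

70

Sort by value density: Outdoor 35/3≈11.7, Radio 35/14≈2.5, Social 38/22≈1.73, Podcast 48/30≈1.6, Native 8/12≈0.667, Email 17/30≈0.567.
All 3 $ of Outdoor fit (value 35) ; 14 remain.
Radio: take in full, 14 $ for value 35 ; 0 left.
Total value = 70.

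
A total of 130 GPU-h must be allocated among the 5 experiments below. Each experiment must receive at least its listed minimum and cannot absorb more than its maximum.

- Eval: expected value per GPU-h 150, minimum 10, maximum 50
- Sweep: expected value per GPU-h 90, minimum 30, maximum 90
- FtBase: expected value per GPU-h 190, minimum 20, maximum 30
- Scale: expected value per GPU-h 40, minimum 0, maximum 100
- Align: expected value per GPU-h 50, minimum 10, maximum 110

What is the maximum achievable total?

Meeting every minimum uses 10+30+20+0+10 = 70 GPU-h, leaving 60.
Highest expected value per GPU-h first: FtBase 190 > Eval 150 > Sweep 90 > Align 50 > Scale 40.
FtBase takes 10 more to reach its cap of 30 — 50 left.
Eval takes 40 more to reach its cap of 50 — 10 left.
Sweep: +10 (room for 60) → 40. Pool exhausted.
Total = 150×50 + 90×40 + 190×30 + 50×10 = 17300.

17300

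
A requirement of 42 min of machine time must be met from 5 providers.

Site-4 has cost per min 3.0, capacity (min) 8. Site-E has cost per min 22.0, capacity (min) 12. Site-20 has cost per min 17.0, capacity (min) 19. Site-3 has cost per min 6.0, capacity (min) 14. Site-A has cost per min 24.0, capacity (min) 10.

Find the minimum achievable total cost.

Cheapest first:
Site-4 at 3.0: take all 8 min → 34 still needed.
Site-3 at 6.0: take all 14 min → 20 still needed.
Site-20 at 17.0: take all 19 min → 1 still needed.
Site-E at 22.0: take 1 of its 12 → requirement met.
Site-A: unused.
Cost = 8×3.0 + 14×6.0 + 19×17.0 + 1×22.0 = 453.

453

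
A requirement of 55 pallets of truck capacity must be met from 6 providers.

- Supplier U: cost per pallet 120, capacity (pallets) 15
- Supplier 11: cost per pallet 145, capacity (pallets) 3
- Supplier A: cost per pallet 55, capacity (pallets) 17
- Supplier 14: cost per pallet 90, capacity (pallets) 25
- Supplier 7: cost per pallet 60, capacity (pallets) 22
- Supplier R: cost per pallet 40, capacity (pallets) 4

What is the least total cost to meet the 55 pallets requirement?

Fill from the cheapest provider first.
Take 4 from Supplier R at 40 → need 51 more.
Supplier A at 55: take all 17 pallets → 34 still needed.
Supplier 7 (60): use full 22 → 12 pallets to go.
Supplier 14 (90): take the remaining 12 → done.
Supplier U, Supplier 11: unused.
Cost = 4×40 + 17×55 + 22×60 + 12×90 = 3495.

3495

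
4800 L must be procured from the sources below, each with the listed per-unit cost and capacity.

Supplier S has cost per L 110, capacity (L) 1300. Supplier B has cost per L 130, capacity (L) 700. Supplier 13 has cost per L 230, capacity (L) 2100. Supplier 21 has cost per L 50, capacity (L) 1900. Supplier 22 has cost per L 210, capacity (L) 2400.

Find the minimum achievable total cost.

518000

Cheapest first:
Supplier 21 at 50: take all 1900 L — 2900 still needed.
Supplier S at 110: take all 1300 L — 1600 still needed.
Supplier B (130): use full 700 — 900 L to go.
Supplier 22 at 210: take 900 of its 2400 — requirement met.
Supplier 13: unused.
Cost = 1900×50 + 1300×110 + 700×130 + 900×210 = 518000.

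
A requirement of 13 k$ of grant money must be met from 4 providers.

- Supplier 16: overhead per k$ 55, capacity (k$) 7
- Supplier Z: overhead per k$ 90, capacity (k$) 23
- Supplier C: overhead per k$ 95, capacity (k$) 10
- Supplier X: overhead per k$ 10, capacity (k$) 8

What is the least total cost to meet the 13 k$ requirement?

355

Use providers in increasing cost order.
Supplier X at 10: take all 8 k$ → 5 still needed.
Supplier 16 at 55: take 5 of its 7 → requirement met.
Supplier Z, Supplier C: unused.
Cost = 8×10 + 5×55 = 355.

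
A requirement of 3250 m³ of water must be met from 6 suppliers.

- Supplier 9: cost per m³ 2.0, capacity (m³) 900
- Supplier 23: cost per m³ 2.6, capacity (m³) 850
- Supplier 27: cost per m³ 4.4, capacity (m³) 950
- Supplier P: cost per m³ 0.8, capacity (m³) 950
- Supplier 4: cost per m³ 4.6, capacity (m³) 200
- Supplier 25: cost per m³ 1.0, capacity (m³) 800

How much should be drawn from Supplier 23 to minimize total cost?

Cheapest first:
Supplier P at 0.8: take all 950 m³ → 2300 still needed.
Supplier 25 at 1.0: take all 800 m³ → 1500 still needed.
Take 900 from Supplier 9 at 2.0 → need 600 more.
Take 600 from Supplier 23 at 2.6 to finish.
Supplier 27, Supplier 4: unused.

600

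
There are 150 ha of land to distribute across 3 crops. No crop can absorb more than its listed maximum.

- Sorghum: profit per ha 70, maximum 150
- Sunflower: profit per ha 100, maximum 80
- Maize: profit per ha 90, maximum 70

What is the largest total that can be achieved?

Order the crops by profit per ha: Sunflower 100 > Maize 90 > Sorghum 70.
Sunflower takes 80 to reach its cap of 80 ; 70 left.
Maize takes 70 to reach its cap of 70 ; 0 left.
Total = 100×80 + 90×70 = 14300.

14300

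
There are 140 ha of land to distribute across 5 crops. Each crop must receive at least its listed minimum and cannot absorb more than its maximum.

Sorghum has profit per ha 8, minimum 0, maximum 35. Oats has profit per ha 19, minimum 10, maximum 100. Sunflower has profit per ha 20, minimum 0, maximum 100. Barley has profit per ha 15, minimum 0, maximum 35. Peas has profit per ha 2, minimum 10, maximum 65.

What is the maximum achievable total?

2590

Meeting every minimum uses 0+10+0+0+10 = 20 ha, leaving 120.
Highest profit per ha first: Sunflower 20 > Oats 19 > Barley 15 > Sorghum 8 > Peas 2.
Sunflower: +100 to 100 (cap) — 20 left.
Oats has room for 90 more but only 20 remain, so it gets 30.
Total = 19×30 + 20×100 + 2×10 = 2590.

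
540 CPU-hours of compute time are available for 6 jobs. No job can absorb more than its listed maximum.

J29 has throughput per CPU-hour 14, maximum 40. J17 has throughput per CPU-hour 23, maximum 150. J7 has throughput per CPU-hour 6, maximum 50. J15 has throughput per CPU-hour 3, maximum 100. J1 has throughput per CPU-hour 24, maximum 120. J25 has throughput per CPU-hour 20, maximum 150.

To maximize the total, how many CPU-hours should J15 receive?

Rank by throughput per CPU-hour: J1 24 > J17 23 > J25 20 > J29 14 > J7 6 > J15 3.
J1 takes 120 to reach its cap of 120 — 420 left.
Give J17 150 to hit its cap of 150 — 270 left.
Give J25 150 to hit its cap of 150 — 120 left.
J29: +40 to 40 (cap) — 80 left.
J7: +50 to 50 (cap) — 30 left.
J15 has room for 100 but only 30 remain, so it gets 30.

30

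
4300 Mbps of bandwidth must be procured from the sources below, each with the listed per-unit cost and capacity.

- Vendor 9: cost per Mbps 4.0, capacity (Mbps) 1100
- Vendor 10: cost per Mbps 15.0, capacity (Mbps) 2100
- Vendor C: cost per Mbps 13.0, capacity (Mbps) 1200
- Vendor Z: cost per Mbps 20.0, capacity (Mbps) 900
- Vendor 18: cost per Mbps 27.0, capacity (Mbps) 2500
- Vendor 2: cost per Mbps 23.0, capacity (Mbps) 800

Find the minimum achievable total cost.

Cheapest first:
Vendor 9 at 4.0: take all 1100 Mbps ; 3200 still needed.
Vendor C (13.0): use full 1200 ; 2000 Mbps to go.
Vendor 10 (15.0): take the remaining 2000 ; done.
Vendor Z, Vendor 2, Vendor 18: unused.
Cost = 1100×4.0 + 1200×13.0 + 2000×15.0 = 50000.

50000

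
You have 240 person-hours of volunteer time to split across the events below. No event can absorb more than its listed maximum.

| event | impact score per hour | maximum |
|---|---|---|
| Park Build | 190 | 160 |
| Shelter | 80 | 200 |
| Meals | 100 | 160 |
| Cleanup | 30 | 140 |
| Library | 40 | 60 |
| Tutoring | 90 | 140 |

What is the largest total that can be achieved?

Rank by impact score per hour: Park Build 190 > Meals 100 > Tutoring 90 > Shelter 80 > Library 40 > Cleanup 30.
Give Park Build 160 to hit its cap of 160 ; 80 left.
Meals: +80 (room for 160) → 80. Pool exhausted.
Total = 190×160 + 100×80 = 38400.

38400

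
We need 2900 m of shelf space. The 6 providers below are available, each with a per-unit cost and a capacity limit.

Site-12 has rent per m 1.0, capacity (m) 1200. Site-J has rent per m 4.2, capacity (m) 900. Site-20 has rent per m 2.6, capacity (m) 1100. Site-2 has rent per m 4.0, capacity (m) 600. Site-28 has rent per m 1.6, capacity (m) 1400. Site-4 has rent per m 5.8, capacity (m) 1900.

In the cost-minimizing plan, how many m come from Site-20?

300

Fill from the cheapest provider first.
Site-12 at 1.0: take all 1200 m — 1700 still needed.
Site-28 (1.6): use full 1400 — 300 m to go.
Site-20 (2.6): take the remaining 300 — done.
Site-2, Site-J, Site-4: unused.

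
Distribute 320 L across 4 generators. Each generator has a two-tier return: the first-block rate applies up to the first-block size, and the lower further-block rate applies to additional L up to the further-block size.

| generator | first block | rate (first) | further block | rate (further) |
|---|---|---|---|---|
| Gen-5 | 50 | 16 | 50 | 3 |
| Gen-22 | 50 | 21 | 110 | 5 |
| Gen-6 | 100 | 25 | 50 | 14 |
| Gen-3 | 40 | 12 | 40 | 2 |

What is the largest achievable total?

Treat each block as its own option and order by rate: Gen-6/first 25 > Gen-22/first 21 > Gen-5/first 16 > Gen-6/second 14 > Gen-3/first 12 > Gen-22/second 5 > Gen-5/second 3 > Gen-3/second 2.
Fill Gen-6 first block (100 at 25) → 220 left.
Gen-22/first (21): +50 → 170 left.
Gen-5/first (16): +50 → 120 left.
Gen-6 second at 14: fill all 50 → 70 left.
Fill Gen-3 first block (40 at 12) → 30 left.
30 remain; put them into Gen-22 second at 5.
Total = 25×100 + 21×50 + 16×50 + 14×50 + 12×40 + 5×30 = 5680.

5680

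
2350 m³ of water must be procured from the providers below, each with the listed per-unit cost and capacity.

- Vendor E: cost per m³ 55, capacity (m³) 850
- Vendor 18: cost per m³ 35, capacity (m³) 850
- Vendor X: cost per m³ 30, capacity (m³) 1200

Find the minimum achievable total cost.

Cheapest first:
Vendor X at 30: take all 1200 m³ → 1150 still needed.
Take 850 from Vendor 18 at 35 → need 300 more.
Take 300 from Vendor E at 55 to finish.
Cost = 1200×30 + 850×35 + 300×55 = 82250.

82250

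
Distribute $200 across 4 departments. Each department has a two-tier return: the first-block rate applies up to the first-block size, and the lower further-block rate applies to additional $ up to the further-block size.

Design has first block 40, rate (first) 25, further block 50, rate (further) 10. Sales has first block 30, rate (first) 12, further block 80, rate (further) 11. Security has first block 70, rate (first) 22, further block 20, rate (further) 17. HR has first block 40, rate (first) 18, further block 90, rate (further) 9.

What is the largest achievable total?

3960

Treat each block as its own option and order by rate: Design/T1 25 > Security/T1 22 > HR/T1 18 > Security/T2 17 > Sales/T1 12 > Sales/T2 11 > Design/T2 10 > HR/T2 9.
Design T1 at 25: fill all 40 — 160 left.
Fill Security T1 block (70 at 22) — 90 left.
Fill HR T1 block (40 at 18) — 50 left.
Security/T2 (17): +20 — 30 left.
Sales T1 at 12: fill all 30 — 0 left.
Total = 25×40 + 22×70 + 18×40 + 17×20 + 12×30 = 3960.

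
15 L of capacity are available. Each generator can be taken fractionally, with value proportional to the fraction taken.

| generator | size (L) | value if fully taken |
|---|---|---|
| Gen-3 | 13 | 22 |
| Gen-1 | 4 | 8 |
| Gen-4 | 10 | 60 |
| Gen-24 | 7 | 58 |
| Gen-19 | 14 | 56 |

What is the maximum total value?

106

Sort by value density: Gen-24 58/7≈8.29, Gen-4 60/10≈6, Gen-19 56/14≈4, Gen-1 8/4≈2, Gen-3 22/13≈1.69.
Gen-24: take in full, 7 L for value 58 — 8 left.
Only 8 L remain; take 8/10 of Gen-4 for value 60×8/10 = 48.
Total value = 106.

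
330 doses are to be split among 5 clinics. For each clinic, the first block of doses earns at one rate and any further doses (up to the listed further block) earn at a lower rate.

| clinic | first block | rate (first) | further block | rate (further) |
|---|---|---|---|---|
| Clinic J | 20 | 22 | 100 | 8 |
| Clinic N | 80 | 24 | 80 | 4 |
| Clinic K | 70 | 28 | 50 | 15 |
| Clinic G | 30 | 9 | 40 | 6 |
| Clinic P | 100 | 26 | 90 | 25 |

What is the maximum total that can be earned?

8490

Order all 10 blocks by rate: Clinic K/tier1 28 > Clinic P/tier1 26 > Clinic P/tier2 25 > Clinic N/tier1 24 > Clinic J/tier1 22 > Clinic K/tier2 15 > Clinic G/tier1 9 > Clinic J/tier2 8 > Clinic G/tier2 6 > Clinic N/tier2 4.
Clinic K/tier1 (28): +70 → 260 left.
Clinic P tier1 at 26: fill all 100 → 160 left.
Clinic P tier2 at 25: fill all 90 → 70 left.
Clinic N/tier1: +70 of 80 at 24; pool empty.
Total = 28×70 + 26×100 + 25×90 + 24×70 = 8490.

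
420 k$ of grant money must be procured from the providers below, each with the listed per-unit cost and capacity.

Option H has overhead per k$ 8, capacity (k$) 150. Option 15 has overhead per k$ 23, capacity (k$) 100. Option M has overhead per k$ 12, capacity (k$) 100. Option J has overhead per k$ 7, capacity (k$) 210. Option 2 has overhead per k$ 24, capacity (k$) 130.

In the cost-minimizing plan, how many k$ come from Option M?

Cheapest first:
Take 210 from Option J at 7 — need 210 more.
Option H (8): use full 150 — 60 k$ to go.
Option M at 12: take 60 of its 100 — requirement met.
Option 15, Option 2: unused.

60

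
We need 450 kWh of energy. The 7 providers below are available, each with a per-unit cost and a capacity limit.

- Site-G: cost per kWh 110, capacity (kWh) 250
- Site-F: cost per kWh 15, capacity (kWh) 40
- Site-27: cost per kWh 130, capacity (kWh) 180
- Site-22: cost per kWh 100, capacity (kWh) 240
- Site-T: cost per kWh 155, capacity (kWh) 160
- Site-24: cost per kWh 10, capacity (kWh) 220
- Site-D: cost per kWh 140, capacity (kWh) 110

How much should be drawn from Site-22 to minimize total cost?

190

Cheapest first:
Take 220 from Site-24 at 10 — need 230 more.
Site-F (15): use full 40 — 190 kWh to go.
Site-22 (100): take the remaining 190 — done.
Site-G, Site-27, Site-D, Site-T: unused.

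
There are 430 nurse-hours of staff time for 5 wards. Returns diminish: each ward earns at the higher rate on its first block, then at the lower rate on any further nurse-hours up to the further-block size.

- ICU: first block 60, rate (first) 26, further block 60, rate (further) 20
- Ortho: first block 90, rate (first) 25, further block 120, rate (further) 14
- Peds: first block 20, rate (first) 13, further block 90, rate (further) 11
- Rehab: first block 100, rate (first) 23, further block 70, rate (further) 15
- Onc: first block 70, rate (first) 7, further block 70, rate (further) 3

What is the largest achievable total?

9060

Treat each block as its own option and order by rate: ICU/T1 26 > Ortho/T1 25 > Rehab/T1 23 > ICU/T2 20 > Rehab/T2 15 > Ortho/T2 14 > Peds/T1 13 > Peds/T2 11 > Onc/T1 7 > Onc/T2 3.
ICU T1 at 26: fill all 60 ; 370 left.
Ortho T1 at 25: fill all 90 ; 280 left.
Fill Rehab T1 block (100 at 23) ; 180 left.
Fill ICU T2 block (60 at 20) ; 120 left.
Rehab/T2 (15): +70 ; 50 left.
Ortho T2 at 14: only 50 left, fill 50.
Total = 26×60 + 25×90 + 23×100 + 20×60 + 15×70 + 14×50 = 9060.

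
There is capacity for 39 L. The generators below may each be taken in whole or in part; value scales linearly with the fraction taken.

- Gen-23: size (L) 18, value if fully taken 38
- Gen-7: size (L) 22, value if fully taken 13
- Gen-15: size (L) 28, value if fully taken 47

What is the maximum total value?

73.25

Rank by value-to-size ratio: Gen-23 38/18≈2.11, Gen-15 47/28≈1.68, Gen-7 13/22≈0.591.
Gen-23: take in full, 18 L for value 38 ; 21 left.
Only 21 L remain; take 21/28 of Gen-15 for value 47×21/28 = 35.25.
Total value = 73.25.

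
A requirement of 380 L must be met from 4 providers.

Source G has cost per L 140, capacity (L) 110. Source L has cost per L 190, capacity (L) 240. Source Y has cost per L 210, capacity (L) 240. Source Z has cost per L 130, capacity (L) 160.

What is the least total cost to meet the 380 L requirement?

Fill from the cheapest provider first.
Source Z at 130: take all 160 L — 220 still needed.
Take 110 from Source G at 140 — need 110 more.
Take 110 from Source L at 190 to finish.
Source Y: unused.
Cost = 160×130 + 110×140 + 110×190 = 57100.

57100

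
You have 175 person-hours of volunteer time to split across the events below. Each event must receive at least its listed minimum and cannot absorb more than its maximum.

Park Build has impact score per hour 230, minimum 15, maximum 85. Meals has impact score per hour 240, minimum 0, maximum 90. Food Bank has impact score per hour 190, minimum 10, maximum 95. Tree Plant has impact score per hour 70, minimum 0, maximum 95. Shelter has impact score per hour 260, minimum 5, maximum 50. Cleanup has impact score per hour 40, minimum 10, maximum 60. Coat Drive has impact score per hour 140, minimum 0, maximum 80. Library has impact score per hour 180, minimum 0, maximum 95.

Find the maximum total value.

40350

Meeting every minimum uses 15+0+10+0+5+10+0+0 = 40 person-hours, leaving 135.
Order the events by impact score per hour: Shelter 260 > Meals 240 > Park Build 230 > Food Bank 190 > Library 180 > Coat Drive 140 > Tree Plant 70 > Cleanup 40.
Shelter takes 45 more to reach its cap of 50 → 90 left.
Meals: +90 to 90 (cap) → 0 left.
Total = 230×15 + 240×90 + 190×10 + 260×50 + 40×10 = 40350.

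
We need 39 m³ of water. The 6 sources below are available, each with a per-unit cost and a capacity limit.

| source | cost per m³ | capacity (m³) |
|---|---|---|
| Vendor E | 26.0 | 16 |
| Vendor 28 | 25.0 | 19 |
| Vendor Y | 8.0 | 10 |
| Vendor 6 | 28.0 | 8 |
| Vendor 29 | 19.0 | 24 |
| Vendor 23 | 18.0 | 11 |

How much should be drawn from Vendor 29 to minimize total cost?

Cheapest first:
Take 10 from Vendor Y at 8.0 — need 29 more.
Vendor 23 at 18.0: take all 11 m³ — 18 still needed.
Vendor 29 at 19.0: take 18 of its 24 — requirement met.
Vendor 28, Vendor E, Vendor 6: unused.

18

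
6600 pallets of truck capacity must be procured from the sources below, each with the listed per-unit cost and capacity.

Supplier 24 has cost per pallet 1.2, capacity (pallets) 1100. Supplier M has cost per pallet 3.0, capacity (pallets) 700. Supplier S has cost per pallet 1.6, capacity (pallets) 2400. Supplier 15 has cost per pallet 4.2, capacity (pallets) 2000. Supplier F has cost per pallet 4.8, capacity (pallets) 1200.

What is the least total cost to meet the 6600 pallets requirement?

Fill from the cheapest source first.
Supplier 24 at 1.2: take all 1100 pallets — 5500 still needed.
Supplier S at 1.6: take all 2400 pallets — 3100 still needed.
Supplier M (3.0): use full 700 — 2400 pallets to go.
Supplier 15 at 4.2: take all 2000 pallets — 400 still needed.
Supplier F at 4.8: take 400 of its 1200 — requirement met.
Cost = 1100×1.2 + 2400×1.6 + 700×3.0 + 2000×4.2 + 400×4.8 = 17580.

17580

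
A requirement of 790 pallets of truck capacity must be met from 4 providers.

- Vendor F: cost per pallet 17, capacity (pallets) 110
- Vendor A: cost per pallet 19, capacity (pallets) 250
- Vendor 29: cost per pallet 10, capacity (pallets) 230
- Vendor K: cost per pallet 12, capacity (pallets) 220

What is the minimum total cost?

11180

Fill from the cheapest provider first.
Vendor 29 at 10: take all 230 pallets ; 560 still needed.
Vendor K (12): use full 220 ; 340 pallets to go.
Vendor F at 17: take all 110 pallets ; 230 still needed.
Vendor A (19): take the remaining 230 ; done.
Cost = 230×10 + 220×12 + 110×17 + 230×19 = 11180.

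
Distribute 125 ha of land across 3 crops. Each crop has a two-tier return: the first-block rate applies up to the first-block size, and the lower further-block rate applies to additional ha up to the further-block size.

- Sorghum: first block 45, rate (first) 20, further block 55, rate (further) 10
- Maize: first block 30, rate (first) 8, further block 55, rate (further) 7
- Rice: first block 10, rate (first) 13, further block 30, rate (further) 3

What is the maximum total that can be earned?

Treat each block as its own option and order by rate: Sorghum/first 20 > Rice/first 13 > Sorghum/second 10 > Maize/first 8 > Maize/second 7 > Rice/second 3.
Sorghum/first (20): +45 ; 80 left.
Fill Rice first block (10 at 13) ; 70 left.
Sorghum second at 10: fill all 55 ; 15 left.
15 remain; put them into Maize first at 8.
Total = 20×45 + 13×10 + 10×55 + 8×15 = 1700.

1700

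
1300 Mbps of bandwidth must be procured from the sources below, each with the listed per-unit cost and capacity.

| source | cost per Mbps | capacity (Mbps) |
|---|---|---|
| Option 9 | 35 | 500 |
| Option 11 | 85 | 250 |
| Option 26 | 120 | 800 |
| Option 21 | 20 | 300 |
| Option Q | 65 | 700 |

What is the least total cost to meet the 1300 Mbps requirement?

56000

Use sources in increasing cost order.
Option 21 (20): use full 300 ; 1000 Mbps to go.
Option 9 at 35: take all 500 Mbps ; 500 still needed.
Take 500 from Option Q at 65 to finish.
Option 11, Option 26: unused.
Cost = 300×20 + 500×35 + 500×65 = 56000.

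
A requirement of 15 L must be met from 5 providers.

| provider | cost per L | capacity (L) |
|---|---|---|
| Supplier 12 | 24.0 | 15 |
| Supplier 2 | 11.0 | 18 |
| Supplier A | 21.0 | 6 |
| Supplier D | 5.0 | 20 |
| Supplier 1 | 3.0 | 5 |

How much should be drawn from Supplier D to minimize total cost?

10

Cheapest first:
Supplier 1 (3.0): use full 5 — 10 L to go.
Supplier D (5.0): take the remaining 10 — done.
Supplier 2, Supplier A, Supplier 12: unused.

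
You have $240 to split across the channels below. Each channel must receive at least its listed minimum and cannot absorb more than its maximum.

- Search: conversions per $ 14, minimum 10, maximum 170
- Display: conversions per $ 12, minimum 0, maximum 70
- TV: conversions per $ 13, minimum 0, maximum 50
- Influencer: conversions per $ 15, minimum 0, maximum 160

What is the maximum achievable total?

3520

Meeting every minimum uses 10+0+0+0 = 10 $, leaving 230.
Highest conversions per $ first: Influencer 15 > Search 14 > TV 13 > Display 12.
Influencer takes 160 more to reach its cap of 160 ; 70 left.
Search: +70 (room for 160) → 80. Pool exhausted.
Total = 14×80 + 15×160 = 3520.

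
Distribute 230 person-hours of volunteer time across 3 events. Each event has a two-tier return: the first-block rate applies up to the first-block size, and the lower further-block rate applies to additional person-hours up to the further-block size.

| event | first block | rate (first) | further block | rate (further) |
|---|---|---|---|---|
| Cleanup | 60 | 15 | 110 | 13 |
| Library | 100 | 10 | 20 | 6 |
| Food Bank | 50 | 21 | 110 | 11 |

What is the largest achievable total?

3490

Treat each block as its own option and order by rate: Food Bank/tier1 21 > Cleanup/tier1 15 > Cleanup/tier2 13 > Food Bank/tier2 11 > Library/tier1 10 > Library/tier2 6.
Fill Food Bank tier1 block (50 at 21) — 180 left.
Fill Cleanup tier1 block (60 at 15) — 120 left.
Fill Cleanup tier2 block (110 at 13) — 10 left.
10 remain; put them into Food Bank tier2 at 11.
Total = 21×50 + 15×60 + 13×110 + 11×10 = 3490.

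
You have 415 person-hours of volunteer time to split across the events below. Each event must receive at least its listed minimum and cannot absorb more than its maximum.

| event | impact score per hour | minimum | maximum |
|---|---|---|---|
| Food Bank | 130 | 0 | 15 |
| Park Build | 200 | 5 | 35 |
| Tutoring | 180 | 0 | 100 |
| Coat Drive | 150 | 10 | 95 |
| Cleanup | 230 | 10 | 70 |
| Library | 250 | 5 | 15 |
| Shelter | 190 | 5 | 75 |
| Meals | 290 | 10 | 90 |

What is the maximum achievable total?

89700

Meeting every minimum uses 0+5+0+10+10+5+5+10 = 45 person-hours, leaving 370.
Rank by impact score per hour: Meals 290 > Library 250 > Cleanup 230 > Park Build 200 > Shelter 190 > Tutoring 180 > Coat Drive 150 > Food Bank 130.
Meals: +80 to 90 (cap) — 290 left.
Library: +10 to 15 (cap) — 280 left.
Cleanup: +60 to 70 (cap) — 220 left.
Park Build takes 30 more to reach its cap of 35 — 190 left.
Shelter: +70 to 75 (cap) — 120 left.
Tutoring takes 100 more to reach its cap of 100 — 20 left.
Only 20 left; Coat Drive takes them to reach 30.
Total = 200×35 + 180×100 + 150×30 + 230×70 + 250×15 + 190×75 + 290×90 = 89700.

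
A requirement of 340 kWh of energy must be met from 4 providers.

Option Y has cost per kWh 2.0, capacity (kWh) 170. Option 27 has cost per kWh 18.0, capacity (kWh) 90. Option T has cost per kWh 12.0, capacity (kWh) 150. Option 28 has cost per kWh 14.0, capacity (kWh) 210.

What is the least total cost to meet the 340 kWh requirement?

Fill from the cheapest provider first.
Take 170 from Option Y at 2.0 — need 170 more.
Option T (12.0): use full 150 — 20 kWh to go.
Option 28 (14.0): take the remaining 20 — done.
Option 27: unused.
Cost = 170×2.0 + 150×12.0 + 20×14.0 = 2420.

2420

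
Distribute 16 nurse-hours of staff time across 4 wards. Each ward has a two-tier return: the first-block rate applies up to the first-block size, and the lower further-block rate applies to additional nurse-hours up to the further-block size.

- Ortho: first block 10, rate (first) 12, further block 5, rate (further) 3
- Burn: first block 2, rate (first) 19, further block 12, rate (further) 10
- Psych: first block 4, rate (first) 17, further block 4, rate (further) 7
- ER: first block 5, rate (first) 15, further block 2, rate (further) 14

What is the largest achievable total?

Order all 8 blocks by rate: Burn/first 19 > Psych/first 17 > ER/first 15 > ER/second 14 > Ortho/first 12 > Burn/second 10 > Psych/second 7 > Ortho/second 3.
Burn first at 19: fill all 2 ; 14 left.
Psych/first (17): +4 ; 10 left.
ER first at 15: fill all 5 ; 5 left.
ER/second (14): +2 ; 3 left.
Ortho first at 12: only 3 left, fill 3.
Total = 19×2 + 17×4 + 15×5 + 14×2 + 12×3 = 245.

245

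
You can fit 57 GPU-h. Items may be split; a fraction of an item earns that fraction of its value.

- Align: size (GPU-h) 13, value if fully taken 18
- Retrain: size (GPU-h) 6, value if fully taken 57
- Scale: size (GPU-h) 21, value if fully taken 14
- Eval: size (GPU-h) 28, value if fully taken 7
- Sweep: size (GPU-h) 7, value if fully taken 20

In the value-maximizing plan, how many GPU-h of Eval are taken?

10

Best value per unit of size first: Retrain 57/6≈9.5, Sweep 20/7≈2.86, Align 18/13≈1.38, Scale 14/21≈0.667, Eval 7/28≈0.25.
Retrain: take in full, 6 GPU-h for value 57 ; 51 left.
Take all of Sweep (7 GPU-h, value 20) ; 44 GPU-h left.
All 13 GPU-h of Align fit (value 18) ; 31 remain.
Scale: take in full, 21 GPU-h for value 14 ; 10 left.
Only 10 GPU-h remain; take 10/28 of Eval for value 7×10/28 = 2.5.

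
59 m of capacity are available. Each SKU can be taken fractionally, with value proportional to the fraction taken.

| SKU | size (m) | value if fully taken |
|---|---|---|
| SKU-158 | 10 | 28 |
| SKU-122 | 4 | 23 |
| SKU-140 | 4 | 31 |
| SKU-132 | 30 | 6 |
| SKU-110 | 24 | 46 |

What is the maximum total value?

131.4

Best value per unit of size first: SKU-140 31/4≈7.75, SKU-122 23/4≈5.75, SKU-158 28/10≈2.8, SKU-110 46/24≈1.92, SKU-132 6/30≈0.2.
Take all of SKU-140 (4 m, value 31) ; 55 m left.
All 4 m of SKU-122 fit (value 23) ; 51 remain.
All 10 m of SKU-158 fit (value 28) ; 41 remain.
All 24 m of SKU-110 fit (value 46) ; 17 remain.
17 m left: a 17/30 share of SKU-132 gives 6×17/30 = 3.4.
Total value = 131.4.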